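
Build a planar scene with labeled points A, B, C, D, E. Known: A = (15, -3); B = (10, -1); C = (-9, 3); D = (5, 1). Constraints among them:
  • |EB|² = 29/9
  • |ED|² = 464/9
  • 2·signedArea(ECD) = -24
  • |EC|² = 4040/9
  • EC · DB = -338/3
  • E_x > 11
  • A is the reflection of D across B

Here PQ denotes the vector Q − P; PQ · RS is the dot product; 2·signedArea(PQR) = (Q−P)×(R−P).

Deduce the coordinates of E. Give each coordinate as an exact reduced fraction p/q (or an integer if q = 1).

E = (35/3, -5/3)

1. E_x = 35/3  [2·signedArea(ECD) = -24 ∩ EC · DB = -338/3]
2. E_y = -5/3  [2·signedArea(ECD) = -24 ∩ EC · DB = -338/3]
   → E = (35/3, -5/3)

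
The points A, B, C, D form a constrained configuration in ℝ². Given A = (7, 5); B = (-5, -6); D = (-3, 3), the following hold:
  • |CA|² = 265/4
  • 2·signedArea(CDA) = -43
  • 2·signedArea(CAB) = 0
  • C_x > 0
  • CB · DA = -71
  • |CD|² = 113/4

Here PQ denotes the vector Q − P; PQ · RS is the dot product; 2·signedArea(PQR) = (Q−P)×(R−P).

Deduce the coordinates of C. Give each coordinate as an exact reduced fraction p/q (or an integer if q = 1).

C = (1, -1/2)

1. C_x = 1  [2·signedArea(CAB) = 0 ∩ 2·signedArea(CDA) = -43]
2. C_y = -1/2  [2·signedArea(CAB) = 0 ∩ 2·signedArea(CDA) = -43]
   → C = (1, -1/2)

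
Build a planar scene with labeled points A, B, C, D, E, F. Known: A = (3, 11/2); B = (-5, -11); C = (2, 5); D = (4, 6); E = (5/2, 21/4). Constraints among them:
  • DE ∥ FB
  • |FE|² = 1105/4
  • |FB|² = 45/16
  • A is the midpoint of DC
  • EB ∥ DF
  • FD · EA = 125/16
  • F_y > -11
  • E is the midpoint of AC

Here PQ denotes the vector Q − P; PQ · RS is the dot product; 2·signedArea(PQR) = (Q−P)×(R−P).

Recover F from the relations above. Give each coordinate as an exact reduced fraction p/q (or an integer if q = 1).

F = (-7/2, -41/4)

1. F_x = -7/2  [DE ∥ FB ∩ EB ∥ DF]
2. F_y = -41/4  [DE ∥ FB ∩ EB ∥ DF]
   → F = (-7/2, -41/4)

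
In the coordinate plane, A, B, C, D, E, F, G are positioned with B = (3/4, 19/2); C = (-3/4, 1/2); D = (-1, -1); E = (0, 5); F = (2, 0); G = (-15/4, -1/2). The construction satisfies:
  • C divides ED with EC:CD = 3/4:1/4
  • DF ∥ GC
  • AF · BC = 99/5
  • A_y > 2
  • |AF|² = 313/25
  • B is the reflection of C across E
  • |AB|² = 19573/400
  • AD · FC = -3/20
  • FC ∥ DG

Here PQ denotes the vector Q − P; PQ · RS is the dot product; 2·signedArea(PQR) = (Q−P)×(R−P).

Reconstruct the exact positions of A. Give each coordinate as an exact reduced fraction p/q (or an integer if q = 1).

A = (-2/5, 13/5)

1. A_x = -2/5  [AF · BC = 99/5 ∩ AD · FC = -3/20]
2. A_y = 13/5  [AF · BC = 99/5 ∩ AD · FC = -3/20]
   → A = (-2/5, 13/5)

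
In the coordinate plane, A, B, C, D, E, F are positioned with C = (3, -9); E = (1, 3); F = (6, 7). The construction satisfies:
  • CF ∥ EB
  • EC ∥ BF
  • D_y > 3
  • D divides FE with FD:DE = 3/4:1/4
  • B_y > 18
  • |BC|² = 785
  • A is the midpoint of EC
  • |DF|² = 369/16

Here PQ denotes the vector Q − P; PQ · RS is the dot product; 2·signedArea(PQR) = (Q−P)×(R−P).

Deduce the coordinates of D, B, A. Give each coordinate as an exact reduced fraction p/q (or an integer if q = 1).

1. D_x = 9/4  [D divides FE with FD:DE = 3/4:1/4]
2. D_y = 4  [D divides FE with FD:DE = 3/4:1/4]
   → D = (9/4, 4)
3. B_x = 4  [EC ∥ BF ∩ CF ∥ EB]
4. B_y = 19  [EC ∥ BF ∩ CF ∥ EB]
   → B = (4, 19)
5. A_x = 2  [A is the midpoint of EC]
6. A_y = -3  [A is the midpoint of EC]
   → A = (2, -3)

A = (2, -3)
B = (4, 19)
D = (9/4, 4)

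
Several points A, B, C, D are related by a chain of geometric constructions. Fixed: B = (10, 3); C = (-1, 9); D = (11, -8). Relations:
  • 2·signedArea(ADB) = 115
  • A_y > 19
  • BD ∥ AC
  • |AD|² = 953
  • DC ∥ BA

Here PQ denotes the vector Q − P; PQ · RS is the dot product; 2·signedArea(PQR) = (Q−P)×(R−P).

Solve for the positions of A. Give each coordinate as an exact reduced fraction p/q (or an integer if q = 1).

A = (-2, 20)

1. A_x = -2  [BD ∥ AC ∩ DC ∥ BA]
2. A_y = 20  [BD ∥ AC ∩ DC ∥ BA]
   → A = (-2, 20)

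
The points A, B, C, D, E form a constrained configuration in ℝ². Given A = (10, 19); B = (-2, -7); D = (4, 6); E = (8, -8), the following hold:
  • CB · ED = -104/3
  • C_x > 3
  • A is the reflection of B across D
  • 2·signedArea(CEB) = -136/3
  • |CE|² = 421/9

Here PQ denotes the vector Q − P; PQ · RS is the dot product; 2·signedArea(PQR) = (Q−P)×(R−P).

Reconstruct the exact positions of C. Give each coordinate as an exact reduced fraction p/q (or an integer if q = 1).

1. C_x = 10/3  [CB · ED = -104/3 ∩ 2·signedArea(CEB) = -136/3]
2. C_y = -3  [CB · ED = -104/3 ∩ 2·signedArea(CEB) = -136/3]
   → C = (10/3, -3)

C = (10/3, -3)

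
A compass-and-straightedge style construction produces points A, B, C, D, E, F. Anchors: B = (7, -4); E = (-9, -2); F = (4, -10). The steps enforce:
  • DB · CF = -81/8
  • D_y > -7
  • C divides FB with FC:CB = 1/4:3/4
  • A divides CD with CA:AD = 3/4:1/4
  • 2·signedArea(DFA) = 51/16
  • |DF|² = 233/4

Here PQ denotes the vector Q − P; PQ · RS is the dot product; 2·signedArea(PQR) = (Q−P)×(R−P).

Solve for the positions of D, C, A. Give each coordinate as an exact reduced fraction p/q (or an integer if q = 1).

A = (-11/16, -53/8)
C = (19/4, -17/2)
D = (-5/2, -6)

1. C_x = 19/4  [C divides FB with FC:CB = 1/4:3/4]
2. C_y = -17/2  [C divides FB with FC:CB = 1/4:3/4]
   → C = (19/4, -17/2)
3. D_x = -5/2  [line 3/4·x + 3/2·y + 87/8 = 0 ∩ |DF|² = 233/4]
4. D_y = -6  [line 3/4·x + 3/2·y + 87/8 = 0 ∩ |DF|² = 233/4]
   → D = (-5/2, -6)
5. A_x = -11/16  [A divides CD with CA:AD = 3/4:1/4]
6. A_y = -53/8  [A divides CD with CA:AD = 3/4:1/4]
   → A = (-11/16, -53/8)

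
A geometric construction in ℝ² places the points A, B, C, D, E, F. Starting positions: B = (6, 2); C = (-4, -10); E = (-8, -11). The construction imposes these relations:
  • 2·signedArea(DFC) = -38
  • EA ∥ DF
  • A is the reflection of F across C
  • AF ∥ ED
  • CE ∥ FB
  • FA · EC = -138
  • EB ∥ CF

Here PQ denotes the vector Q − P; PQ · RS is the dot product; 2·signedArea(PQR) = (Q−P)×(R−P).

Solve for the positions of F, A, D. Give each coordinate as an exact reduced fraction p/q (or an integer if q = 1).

1. F_x = 10  [CE ∥ FB ∩ EB ∥ CF]
2. F_y = 3  [CE ∥ FB ∩ EB ∥ CF]
   → F = (10, 3)
3. A_x = -18  [A is the reflection of F across C]
4. A_y = -23  [A is the reflection of F across C]
   → A = (-18, -23)
5. D_x = 20  [EA ∥ DF ∩ AF ∥ ED]
6. D_y = 15  [EA ∥ DF ∩ AF ∥ ED]
   → D = (20, 15)

A = (-18, -23)
D = (20, 15)
F = (10, 3)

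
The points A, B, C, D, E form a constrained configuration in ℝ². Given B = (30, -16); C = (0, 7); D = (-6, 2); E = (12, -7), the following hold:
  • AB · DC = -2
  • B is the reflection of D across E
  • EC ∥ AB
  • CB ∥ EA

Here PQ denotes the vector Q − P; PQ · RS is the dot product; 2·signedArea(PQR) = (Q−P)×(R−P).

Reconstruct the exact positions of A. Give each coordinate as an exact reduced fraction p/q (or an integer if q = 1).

1. A_x = 42  [EC ∥ AB ∩ CB ∥ EA]
2. A_y = -30  [EC ∥ AB ∩ CB ∥ EA]
   → A = (42, -30)

A = (42, -30)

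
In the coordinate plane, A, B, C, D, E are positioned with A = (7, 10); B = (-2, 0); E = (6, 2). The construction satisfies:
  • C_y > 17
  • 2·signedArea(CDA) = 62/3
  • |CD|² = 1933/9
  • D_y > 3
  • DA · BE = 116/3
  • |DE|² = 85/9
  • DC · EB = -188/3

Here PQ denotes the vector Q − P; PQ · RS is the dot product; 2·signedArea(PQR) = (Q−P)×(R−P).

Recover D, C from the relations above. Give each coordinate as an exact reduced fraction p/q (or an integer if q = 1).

1. D_x = 11/3  [line -8·x + -2·y + 112/3 = 0 ∩ |DE|² = 85/9]
2. D_y = 4  [line -8·x + -2·y + 112/3 = 0 ∩ |DE|² = 85/9]
   → D = (11/3, 4)
3. C_x = 8  [DC · EB = -188/3 ∩ 2·signedArea(CDA) = 62/3]
4. C_y = 18  [DC · EB = -188/3 ∩ 2·signedArea(CDA) = 62/3]
   → C = (8, 18)

C = (8, 18)
D = (11/3, 4)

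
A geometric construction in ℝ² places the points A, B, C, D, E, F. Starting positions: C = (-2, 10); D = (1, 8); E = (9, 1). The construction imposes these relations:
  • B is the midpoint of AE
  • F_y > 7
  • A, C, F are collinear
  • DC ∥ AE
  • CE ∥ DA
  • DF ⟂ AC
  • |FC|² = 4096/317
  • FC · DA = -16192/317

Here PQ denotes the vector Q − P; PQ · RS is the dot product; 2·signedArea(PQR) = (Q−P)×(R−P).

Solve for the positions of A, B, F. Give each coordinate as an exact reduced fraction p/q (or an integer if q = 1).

A = (12, -1)
B = (21/2, 0)
F = (262/317, 2466/317)

1. A_x = 12  [DC ∥ AE ∩ CE ∥ DA]
2. A_y = -1  [DC ∥ AE ∩ CE ∥ DA]
   → A = (12, -1)
3. B_x = 21/2  [B is the midpoint of AE]
4. B_y = 0  [B is the midpoint of AE]
   → B = (21/2, 0)
5. F_x = 262/317  [A, C, F are collinear ∩ DF ⟂ AC]
6. F_y = 2466/317  [A, C, F are collinear ∩ DF ⟂ AC]
   → F = (262/317, 2466/317)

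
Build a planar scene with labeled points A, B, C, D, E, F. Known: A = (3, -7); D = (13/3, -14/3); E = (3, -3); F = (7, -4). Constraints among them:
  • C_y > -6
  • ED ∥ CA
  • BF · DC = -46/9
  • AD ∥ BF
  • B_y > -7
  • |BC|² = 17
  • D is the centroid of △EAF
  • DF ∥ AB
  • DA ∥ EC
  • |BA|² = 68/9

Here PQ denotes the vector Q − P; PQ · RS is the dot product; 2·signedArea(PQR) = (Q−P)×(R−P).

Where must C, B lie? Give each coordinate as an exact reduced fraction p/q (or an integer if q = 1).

B = (17/3, -19/3)
C = (5/3, -16/3)

1. C_x = 5/3  [ED ∥ CA ∩ DA ∥ EC]
2. C_y = -16/3  [ED ∥ CA ∩ DA ∥ EC]
   → C = (5/3, -16/3)
3. B_x = 17/3  [AD ∥ BF ∩ DF ∥ AB]
4. B_y = -19/3  [AD ∥ BF ∩ DF ∥ AB]
   → B = (17/3, -19/3)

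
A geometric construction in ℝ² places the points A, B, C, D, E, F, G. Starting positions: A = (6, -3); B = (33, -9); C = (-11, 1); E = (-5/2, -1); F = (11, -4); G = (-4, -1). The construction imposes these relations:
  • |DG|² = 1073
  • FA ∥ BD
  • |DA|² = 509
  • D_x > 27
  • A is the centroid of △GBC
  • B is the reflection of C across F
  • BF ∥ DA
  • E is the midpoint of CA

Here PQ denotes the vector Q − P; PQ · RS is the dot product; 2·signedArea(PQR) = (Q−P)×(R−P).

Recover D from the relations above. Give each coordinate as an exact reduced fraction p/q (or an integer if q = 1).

1. D_x = 28  [BF ∥ DA ∩ FA ∥ BD]
2. D_y = -8  [BF ∥ DA ∩ FA ∥ BD]
   → D = (28, -8)

D = (28, -8)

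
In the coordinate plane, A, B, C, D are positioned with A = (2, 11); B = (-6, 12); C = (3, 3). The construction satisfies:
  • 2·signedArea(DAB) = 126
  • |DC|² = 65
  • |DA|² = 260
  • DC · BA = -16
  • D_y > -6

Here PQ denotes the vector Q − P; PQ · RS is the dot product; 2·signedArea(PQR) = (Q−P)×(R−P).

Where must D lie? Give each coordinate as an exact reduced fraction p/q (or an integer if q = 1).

D = (4, -5)

1. D_x = 4  [2·signedArea(DAB) = 126 ∩ DC · BA = -16]
2. D_y = -5  [2·signedArea(DAB) = 126 ∩ DC · BA = -16]
   → D = (4, -5)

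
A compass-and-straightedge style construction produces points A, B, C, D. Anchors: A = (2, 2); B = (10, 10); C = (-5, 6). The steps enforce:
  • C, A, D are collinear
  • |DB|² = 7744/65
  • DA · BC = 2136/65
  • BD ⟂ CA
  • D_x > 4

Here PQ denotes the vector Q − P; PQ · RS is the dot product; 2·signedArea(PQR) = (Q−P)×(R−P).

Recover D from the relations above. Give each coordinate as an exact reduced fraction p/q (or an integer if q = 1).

1. D_x = 298/65  [C, A, D are collinear ∩ BD ⟂ CA]
2. D_y = 34/65  [C, A, D are collinear ∩ BD ⟂ CA]
   → D = (298/65, 34/65)

D = (298/65, 34/65)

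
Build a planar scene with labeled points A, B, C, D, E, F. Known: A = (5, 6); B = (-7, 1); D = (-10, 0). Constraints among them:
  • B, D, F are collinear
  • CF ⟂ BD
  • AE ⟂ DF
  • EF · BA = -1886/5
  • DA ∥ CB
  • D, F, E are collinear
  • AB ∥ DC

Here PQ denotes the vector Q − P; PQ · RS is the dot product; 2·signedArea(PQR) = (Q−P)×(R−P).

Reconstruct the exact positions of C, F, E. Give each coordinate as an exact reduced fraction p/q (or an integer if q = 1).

1. C_x = -22  [DA ∥ CB ∩ AB ∥ DC]
2. C_y = -5  [DA ∥ CB ∩ AB ∥ DC]
   → C = (-22, -5)
3. F_x = -223/10  [B, D, F are collinear ∩ CF ⟂ BD]
4. F_y = -41/10  [B, D, F are collinear ∩ CF ⟂ BD]
   → F = (-223/10, -41/10)
5. E_x = 53/10  [D, F, E are collinear ∩ AE ⟂ DF]
6. E_y = 51/10  [D, F, E are collinear ∩ AE ⟂ DF]
   → E = (53/10, 51/10)

C = (-22, -5)
E = (53/10, 51/10)
F = (-223/10, -41/10)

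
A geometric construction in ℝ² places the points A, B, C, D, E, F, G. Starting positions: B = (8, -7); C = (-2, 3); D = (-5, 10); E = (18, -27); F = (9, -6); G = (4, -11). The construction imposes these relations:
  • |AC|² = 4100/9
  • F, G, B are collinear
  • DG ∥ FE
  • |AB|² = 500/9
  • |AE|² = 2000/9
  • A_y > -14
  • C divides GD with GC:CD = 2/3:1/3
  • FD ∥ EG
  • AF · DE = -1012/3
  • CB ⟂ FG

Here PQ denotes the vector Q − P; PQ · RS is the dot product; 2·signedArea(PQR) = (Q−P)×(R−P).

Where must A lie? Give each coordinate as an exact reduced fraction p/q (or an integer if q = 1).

1. A_x = 34/3  [line -23·x + 37·y + 2299/3 = 0 ∩ |AE|² = 2000/9]
2. A_y = -41/3  [line -23·x + 37·y + 2299/3 = 0 ∩ |AE|² = 2000/9]
   → A = (34/3, -41/3)

A = (34/3, -41/3)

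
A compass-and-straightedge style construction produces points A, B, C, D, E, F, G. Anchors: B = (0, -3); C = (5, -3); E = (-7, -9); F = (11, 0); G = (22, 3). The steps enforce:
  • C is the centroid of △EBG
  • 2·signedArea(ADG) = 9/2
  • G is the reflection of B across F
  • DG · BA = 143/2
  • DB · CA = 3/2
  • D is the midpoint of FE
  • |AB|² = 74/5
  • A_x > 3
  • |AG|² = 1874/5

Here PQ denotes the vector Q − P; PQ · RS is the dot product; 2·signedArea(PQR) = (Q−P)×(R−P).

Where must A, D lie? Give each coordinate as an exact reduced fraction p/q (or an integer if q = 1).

1. D_x = 2  [D is the midpoint of FE]
2. D_y = -9/2  [D is the midpoint of FE]
   → D = (2, -9/2)
3. A_x = 19/5  [2·signedArea(ADG) = 9/2 ∩ DB · CA = 3/2]
4. A_y = -18/5  [2·signedArea(ADG) = 9/2 ∩ DB · CA = 3/2]
   → A = (19/5, -18/5)

A = (19/5, -18/5)
D = (2, -9/2)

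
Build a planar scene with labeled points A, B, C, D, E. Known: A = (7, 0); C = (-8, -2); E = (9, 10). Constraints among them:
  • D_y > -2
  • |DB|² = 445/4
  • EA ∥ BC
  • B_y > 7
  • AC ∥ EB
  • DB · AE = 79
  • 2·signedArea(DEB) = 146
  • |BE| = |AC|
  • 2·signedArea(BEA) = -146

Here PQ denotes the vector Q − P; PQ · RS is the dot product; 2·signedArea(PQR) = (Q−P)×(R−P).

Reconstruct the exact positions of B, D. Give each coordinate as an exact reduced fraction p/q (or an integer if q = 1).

B = (-6, 8)
D = (-1/2, -1)

1. B_x = -6  [EA ∥ BC ∩ AC ∥ EB]
2. B_y = 8  [EA ∥ BC ∩ AC ∥ EB]
   → B = (-6, 8)
3. D_x = -1/2  [DB · AE = 79 ∩ 2·signedArea(DEB) = 146]
4. D_y = -1  [DB · AE = 79 ∩ 2·signedArea(DEB) = 146]
   → D = (-1/2, -1)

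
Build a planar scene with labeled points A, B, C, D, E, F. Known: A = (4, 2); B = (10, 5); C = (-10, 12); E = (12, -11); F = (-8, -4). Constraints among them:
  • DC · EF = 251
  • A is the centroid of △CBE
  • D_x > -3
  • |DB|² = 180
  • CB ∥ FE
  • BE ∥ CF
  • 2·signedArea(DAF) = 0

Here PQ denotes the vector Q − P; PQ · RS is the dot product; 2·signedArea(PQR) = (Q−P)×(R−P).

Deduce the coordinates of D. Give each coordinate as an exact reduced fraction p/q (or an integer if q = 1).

1. D_x = -2  [2·signedArea(DAF) = 0 ∩ DC · EF = 251]
2. D_y = -1  [2·signedArea(DAF) = 0 ∩ DC · EF = 251]
   → D = (-2, -1)

D = (-2, -1)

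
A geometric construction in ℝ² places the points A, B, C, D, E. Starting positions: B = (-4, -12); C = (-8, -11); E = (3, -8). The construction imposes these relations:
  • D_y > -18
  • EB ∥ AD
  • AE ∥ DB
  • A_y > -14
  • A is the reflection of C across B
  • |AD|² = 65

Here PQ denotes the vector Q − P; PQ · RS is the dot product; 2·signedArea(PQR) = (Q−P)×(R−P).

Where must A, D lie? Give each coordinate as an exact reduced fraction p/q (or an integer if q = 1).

1. A_x = 0  [A is the reflection of C across B]
2. A_y = -13  [A is the reflection of C across B]
   → A = (0, -13)
3. D_x = -7  [AE ∥ DB ∩ EB ∥ AD]
4. D_y = -17  [AE ∥ DB ∩ EB ∥ AD]
   → D = (-7, -17)

A = (0, -13)
D = (-7, -17)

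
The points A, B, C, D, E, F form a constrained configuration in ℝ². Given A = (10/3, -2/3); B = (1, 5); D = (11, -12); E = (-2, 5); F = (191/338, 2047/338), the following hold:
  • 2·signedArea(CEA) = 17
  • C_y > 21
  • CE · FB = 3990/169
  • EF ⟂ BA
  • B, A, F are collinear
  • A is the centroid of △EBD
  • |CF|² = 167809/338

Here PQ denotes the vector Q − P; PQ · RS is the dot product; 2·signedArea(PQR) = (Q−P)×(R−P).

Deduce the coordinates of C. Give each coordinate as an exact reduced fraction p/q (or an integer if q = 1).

1. C_x = -15  [2·signedArea(CEA) = 17 ∩ CE · FB = 3990/169]
2. C_y = 22  [2·signedArea(CEA) = 17 ∩ CE · FB = 3990/169]
   → C = (-15, 22)

C = (-15, 22)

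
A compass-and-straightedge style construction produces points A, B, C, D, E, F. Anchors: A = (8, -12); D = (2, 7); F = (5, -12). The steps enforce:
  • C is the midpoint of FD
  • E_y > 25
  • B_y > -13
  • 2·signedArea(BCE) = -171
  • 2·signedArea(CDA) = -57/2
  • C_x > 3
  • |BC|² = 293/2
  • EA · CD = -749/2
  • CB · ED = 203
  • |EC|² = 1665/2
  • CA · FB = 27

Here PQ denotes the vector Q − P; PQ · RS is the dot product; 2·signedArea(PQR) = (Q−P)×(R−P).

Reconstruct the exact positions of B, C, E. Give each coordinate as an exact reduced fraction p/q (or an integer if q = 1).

B = (11, -12)
C = (7/2, -5/2)
E = (-1, 26)

1. C_x = 7/2  [C is the midpoint of FD]
2. C_y = -5/2  [C is the midpoint of FD]
   → C = (7/2, -5/2)
3. E_x = -1  [line 3/2·x + -19/2·y + 497/2 = 0 ∩ |EC|² = 1665/2]
4. E_y = 26  [line 3/2·x + -19/2·y + 497/2 = 0 ∩ |EC|² = 1665/2]
   → E = (-1, 26)
5. B_x = 11  [2·signedArea(BCE) = -171 ∩ CA · FB = 27]
6. B_y = -12  [2·signedArea(BCE) = -171 ∩ CA · FB = 27]
   → B = (11, -12)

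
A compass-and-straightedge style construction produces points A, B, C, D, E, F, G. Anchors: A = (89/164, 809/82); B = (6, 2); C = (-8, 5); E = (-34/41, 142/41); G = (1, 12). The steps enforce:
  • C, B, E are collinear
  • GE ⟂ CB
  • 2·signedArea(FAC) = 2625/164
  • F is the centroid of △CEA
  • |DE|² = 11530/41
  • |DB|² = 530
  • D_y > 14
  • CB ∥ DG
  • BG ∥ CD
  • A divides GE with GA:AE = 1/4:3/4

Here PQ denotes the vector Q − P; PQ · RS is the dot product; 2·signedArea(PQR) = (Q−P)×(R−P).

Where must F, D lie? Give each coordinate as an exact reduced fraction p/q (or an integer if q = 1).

1. F_x = -453/164  [F is the centroid of △CEA]
2. F_y = 501/82  [F is the centroid of △CEA]
   → F = (-453/164, 501/82)
3. D_x = -13  [CB ∥ DG ∩ BG ∥ CD]
4. D_y = 15  [CB ∥ DG ∩ BG ∥ CD]
   → D = (-13, 15)

D = (-13, 15)
F = (-453/164, 501/82)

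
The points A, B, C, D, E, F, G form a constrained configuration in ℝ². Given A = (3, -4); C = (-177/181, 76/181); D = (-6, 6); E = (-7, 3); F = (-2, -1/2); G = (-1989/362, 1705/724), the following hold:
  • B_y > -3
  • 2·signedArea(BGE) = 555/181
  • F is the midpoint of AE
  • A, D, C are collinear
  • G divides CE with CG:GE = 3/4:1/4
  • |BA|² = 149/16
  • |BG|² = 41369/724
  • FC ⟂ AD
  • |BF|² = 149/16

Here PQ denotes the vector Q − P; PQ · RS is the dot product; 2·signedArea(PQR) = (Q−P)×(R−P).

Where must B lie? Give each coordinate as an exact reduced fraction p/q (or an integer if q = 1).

B = (1/2, -9/4)

1. B_x = 1/2  [line -467/724·x + -545/362·y + -2219/724 = 0 ∩ |BA|² = 149/16]
2. B_y = -9/4  [line -467/724·x + -545/362·y + -2219/724 = 0 ∩ |BA|² = 149/16]
   → B = (1/2, -9/4)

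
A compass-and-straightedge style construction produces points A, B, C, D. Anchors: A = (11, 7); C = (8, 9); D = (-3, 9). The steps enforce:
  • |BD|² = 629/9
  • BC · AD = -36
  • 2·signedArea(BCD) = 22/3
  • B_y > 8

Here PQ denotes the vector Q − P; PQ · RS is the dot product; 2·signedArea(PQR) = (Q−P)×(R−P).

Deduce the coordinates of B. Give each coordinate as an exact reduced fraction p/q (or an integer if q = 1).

1. B_x = 16/3  [2·signedArea(BCD) = 22/3 ∩ BC · AD = -36]
2. B_y = 25/3  [2·signedArea(BCD) = 22/3 ∩ BC · AD = -36]
   → B = (16/3, 25/3)

B = (16/3, 25/3)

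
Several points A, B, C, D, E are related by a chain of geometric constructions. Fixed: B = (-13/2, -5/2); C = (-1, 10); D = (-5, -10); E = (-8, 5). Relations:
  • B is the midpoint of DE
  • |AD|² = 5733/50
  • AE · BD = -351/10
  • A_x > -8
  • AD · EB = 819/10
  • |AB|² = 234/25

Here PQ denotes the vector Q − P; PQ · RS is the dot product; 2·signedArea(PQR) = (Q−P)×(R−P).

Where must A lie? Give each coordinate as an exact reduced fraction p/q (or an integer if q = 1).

A = (-71/10, 1/2)

1. A_x = -71/10  [line -3/2·x + 15/2·y + -72/5 = 0 ∩ |AD|² = 5733/50]
2. A_y = 1/2  [line -3/2·x + 15/2·y + -72/5 = 0 ∩ |AD|² = 5733/50]
   → A = (-71/10, 1/2)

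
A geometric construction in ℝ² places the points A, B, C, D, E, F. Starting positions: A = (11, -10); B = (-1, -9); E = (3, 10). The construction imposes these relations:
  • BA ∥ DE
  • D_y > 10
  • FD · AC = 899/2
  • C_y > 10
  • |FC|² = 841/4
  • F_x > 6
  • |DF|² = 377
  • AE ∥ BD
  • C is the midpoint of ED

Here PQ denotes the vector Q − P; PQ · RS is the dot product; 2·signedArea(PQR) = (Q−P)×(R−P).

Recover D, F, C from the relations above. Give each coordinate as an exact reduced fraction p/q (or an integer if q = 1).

C = (-3, 21/2)
D = (-9, 11)
F = (7, 0)

1. D_x = -9  [BA ∥ DE ∩ AE ∥ BD]
2. D_y = 11  [BA ∥ DE ∩ AE ∥ BD]
   → D = (-9, 11)
3. C_x = -3  [C is the midpoint of ED]
4. C_y = 21/2  [C is the midpoint of ED]
   → C = (-3, 21/2)
5. F_x = 7  [line 14·x + -41/2·y + -98 = 0 ∩ |FC|² = 841/4]
6. F_y = 0  [line 14·x + -41/2·y + -98 = 0 ∩ |FC|² = 841/4]
   → F = (7, 0)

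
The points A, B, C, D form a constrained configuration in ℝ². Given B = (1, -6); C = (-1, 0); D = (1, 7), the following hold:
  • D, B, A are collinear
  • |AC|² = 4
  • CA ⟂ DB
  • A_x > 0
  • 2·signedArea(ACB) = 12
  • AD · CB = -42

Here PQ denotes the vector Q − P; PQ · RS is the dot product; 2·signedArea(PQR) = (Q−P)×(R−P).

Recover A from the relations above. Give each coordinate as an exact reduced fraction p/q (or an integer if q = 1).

A = (1, 0)

1. A_x = 1  [D, B, A are collinear ∩ CA ⟂ DB]
2. A_y = 0  [D, B, A are collinear ∩ CA ⟂ DB]
   → A = (1, 0)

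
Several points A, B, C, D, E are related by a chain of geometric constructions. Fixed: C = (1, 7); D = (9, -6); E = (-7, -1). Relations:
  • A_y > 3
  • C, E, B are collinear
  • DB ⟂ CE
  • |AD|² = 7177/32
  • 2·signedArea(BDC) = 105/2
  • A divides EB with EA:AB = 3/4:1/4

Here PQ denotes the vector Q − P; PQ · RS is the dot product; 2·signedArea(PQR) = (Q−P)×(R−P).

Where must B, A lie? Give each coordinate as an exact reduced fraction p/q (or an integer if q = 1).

1. B_x = -3/2  [C, E, B are collinear ∩ DB ⟂ CE]
2. B_y = 9/2  [C, E, B are collinear ∩ DB ⟂ CE]
   → B = (-3/2, 9/2)
3. A_x = -23/8  [A divides EB with EA:AB = 3/4:1/4]
4. A_y = 25/8  [A divides EB with EA:AB = 3/4:1/4]
   → A = (-23/8, 25/8)

A = (-23/8, 25/8)
B = (-3/2, 9/2)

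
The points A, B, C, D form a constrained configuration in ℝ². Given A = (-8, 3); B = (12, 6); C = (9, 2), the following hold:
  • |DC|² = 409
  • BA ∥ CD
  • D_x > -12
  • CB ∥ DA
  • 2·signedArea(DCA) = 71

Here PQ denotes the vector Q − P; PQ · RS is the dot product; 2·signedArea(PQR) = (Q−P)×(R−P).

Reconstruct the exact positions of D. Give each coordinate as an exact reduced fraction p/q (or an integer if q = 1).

D = (-11, -1)

1. D_x = -11  [CB ∥ DA ∩ BA ∥ CD]
2. D_y = -1  [CB ∥ DA ∩ BA ∥ CD]
   → D = (-11, -1)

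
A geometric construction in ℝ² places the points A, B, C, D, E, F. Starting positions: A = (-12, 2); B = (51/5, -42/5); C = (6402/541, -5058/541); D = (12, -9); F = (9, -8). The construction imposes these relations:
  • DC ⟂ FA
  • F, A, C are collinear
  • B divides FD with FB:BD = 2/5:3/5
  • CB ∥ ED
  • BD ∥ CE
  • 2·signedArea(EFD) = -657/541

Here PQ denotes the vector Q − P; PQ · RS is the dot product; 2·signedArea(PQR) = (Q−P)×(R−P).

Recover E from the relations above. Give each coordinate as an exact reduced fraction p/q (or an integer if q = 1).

1. E_x = 36879/2705  [CB ∥ ED ∩ BD ∥ CE]
2. E_y = -26913/2705  [CB ∥ ED ∩ BD ∥ CE]
   → E = (36879/2705, -26913/2705)

E = (36879/2705, -26913/2705)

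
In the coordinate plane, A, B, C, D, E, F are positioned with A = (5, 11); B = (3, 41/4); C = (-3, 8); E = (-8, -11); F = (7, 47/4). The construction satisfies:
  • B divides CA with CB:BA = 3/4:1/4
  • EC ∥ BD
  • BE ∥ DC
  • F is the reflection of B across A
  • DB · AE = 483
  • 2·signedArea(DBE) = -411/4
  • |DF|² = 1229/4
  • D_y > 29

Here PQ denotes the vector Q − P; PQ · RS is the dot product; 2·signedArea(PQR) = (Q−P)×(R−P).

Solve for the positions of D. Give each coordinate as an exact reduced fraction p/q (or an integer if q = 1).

1. D_x = 8  [BE ∥ DC ∩ EC ∥ BD]
2. D_y = 117/4  [BE ∥ DC ∩ EC ∥ BD]
   → D = (8, 117/4)

D = (8, 117/4)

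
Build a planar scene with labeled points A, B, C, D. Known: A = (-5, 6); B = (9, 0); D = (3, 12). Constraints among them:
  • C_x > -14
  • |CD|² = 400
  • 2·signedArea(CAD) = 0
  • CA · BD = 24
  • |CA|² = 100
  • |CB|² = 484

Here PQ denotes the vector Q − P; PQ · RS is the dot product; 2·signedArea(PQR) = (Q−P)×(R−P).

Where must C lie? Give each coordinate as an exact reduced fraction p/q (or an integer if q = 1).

C = (-13, 0)

1. C_x = -13  [2·signedArea(CAD) = 0 ∩ CA · BD = 24]
2. C_y = 0  [2·signedArea(CAD) = 0 ∩ CA · BD = 24]
   → C = (-13, 0)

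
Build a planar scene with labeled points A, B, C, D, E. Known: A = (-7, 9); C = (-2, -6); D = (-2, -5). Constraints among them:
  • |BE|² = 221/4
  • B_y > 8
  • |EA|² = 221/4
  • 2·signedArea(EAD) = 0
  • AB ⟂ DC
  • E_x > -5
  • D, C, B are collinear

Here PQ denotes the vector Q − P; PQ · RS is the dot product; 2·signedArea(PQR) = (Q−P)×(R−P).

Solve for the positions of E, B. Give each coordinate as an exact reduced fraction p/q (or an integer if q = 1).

1. E_x = -9/2  [line 14·x + 5·y + 53 = 0 ∩ |EA|² = 221/4]
2. E_y = 2  [line 14·x + 5·y + 53 = 0 ∩ |EA|² = 221/4]
   → E = (-9/2, 2)
3. B_x = -2  [D, C, B are collinear ∩ AB ⟂ DC]
4. B_y = 9  [D, C, B are collinear ∩ AB ⟂ DC]
   → B = (-2, 9)

B = (-2, 9)
E = (-9/2, 2)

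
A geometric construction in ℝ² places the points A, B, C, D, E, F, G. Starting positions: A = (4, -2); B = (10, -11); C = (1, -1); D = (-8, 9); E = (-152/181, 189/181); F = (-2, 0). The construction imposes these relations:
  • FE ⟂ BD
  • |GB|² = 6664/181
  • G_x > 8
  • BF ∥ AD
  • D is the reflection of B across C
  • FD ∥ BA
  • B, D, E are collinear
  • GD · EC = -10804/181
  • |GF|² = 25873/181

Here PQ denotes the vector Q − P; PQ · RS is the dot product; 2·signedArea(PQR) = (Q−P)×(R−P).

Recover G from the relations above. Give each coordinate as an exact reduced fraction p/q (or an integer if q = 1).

1. G_x = 1600/181  [line -333/181·x + 370/181·y + 4810/181 = 0 ∩ |GF|² = 25873/181]
2. G_y = -913/181  [line -333/181·x + 370/181·y + 4810/181 = 0 ∩ |GF|² = 25873/181]
   → G = (1600/181, -913/181)

G = (1600/181, -913/181)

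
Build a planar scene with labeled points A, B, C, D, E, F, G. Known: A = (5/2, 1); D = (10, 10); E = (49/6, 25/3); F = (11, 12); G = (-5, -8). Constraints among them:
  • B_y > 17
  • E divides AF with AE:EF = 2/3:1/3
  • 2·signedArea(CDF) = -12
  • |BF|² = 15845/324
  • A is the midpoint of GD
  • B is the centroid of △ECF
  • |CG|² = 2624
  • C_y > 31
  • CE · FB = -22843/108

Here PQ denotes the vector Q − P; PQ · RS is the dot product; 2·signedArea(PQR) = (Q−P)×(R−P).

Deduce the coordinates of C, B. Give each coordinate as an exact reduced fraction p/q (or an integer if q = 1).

1. C_x = 27  [line -2·x + 1·y + 22 = 0 ∩ |CG|² = 2624]
2. C_y = 32  [line -2·x + 1·y + 22 = 0 ∩ |CG|² = 2624]
   → C = (27, 32)
3. B_x = 277/18  [B is the centroid of △ECF]
4. B_y = 157/9  [B is the centroid of △ECF]
   → B = (277/18, 157/9)

B = (277/18, 157/9)
C = (27, 32)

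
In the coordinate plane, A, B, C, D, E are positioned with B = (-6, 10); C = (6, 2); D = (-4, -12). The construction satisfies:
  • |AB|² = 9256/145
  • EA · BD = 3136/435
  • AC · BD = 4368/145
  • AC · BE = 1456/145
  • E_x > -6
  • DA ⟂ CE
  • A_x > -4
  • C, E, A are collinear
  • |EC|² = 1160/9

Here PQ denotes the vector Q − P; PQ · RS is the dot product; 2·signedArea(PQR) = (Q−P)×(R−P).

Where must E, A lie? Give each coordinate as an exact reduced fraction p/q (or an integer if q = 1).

A = (-456/145, 368/145)
E = (-16/3, 8/3)

1. A_x = -456/145  [line -2·x + 22·y + -9008/145 = 0 ∩ |AB|² = 9256/145]
2. A_y = 368/145  [line -2·x + 22·y + -9008/145 = 0 ∩ |AB|² = 9256/145]
   → A = (-456/145, 368/145)
3. E_x = -16/3  [EA · BD = 3136/435 ∩ C, E, A are collinear]
4. E_y = 8/3  [EA · BD = 3136/435 ∩ C, E, A are collinear]
   → E = (-16/3, 8/3)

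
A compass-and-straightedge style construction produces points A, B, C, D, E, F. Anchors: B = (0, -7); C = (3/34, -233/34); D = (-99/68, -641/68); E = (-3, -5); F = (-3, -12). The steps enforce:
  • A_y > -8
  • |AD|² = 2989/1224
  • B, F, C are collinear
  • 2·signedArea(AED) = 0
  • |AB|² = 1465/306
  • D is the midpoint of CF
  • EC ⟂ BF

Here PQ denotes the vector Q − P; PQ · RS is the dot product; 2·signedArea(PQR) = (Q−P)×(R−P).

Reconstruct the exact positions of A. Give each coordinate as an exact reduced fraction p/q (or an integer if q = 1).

A = (-67/34, -811/102)

1. A_x = -67/34  [line 301/68·x + 105/68·y + 21 = 0 ∩ |AD|² = 2989/1224]
2. A_y = -811/102  [line 301/68·x + 105/68·y + 21 = 0 ∩ |AD|² = 2989/1224]
   → A = (-67/34, -811/102)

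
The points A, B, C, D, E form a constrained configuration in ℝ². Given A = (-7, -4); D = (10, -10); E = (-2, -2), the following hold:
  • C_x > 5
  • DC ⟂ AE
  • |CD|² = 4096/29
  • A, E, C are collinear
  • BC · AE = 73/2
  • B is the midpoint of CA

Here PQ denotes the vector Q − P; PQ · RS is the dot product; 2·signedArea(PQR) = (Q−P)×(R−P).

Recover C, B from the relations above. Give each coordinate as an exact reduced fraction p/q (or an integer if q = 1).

1. C_x = 162/29  [A, E, C are collinear ∩ DC ⟂ AE]
2. C_y = 30/29  [A, E, C are collinear ∩ DC ⟂ AE]
   → C = (162/29, 30/29)
3. B_x = -41/58  [B is the midpoint of CA]
4. B_y = -43/29  [B is the midpoint of CA]
   → B = (-41/58, -43/29)

B = (-41/58, -43/29)
C = (162/29, 30/29)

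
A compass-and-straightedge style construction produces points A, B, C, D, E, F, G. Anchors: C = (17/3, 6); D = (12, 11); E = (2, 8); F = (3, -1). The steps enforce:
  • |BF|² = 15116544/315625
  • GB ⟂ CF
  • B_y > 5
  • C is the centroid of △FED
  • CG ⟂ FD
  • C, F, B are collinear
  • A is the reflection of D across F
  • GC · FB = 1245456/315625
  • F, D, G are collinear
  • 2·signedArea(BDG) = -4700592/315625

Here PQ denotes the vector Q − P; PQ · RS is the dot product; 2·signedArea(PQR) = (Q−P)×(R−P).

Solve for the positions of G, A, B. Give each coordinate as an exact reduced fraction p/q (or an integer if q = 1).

1. G_x = 183/25  [F, D, G are collinear ∩ CG ⟂ FD]
2. G_y = 119/25  [F, D, G are collinear ∩ CG ⟂ FD]
   → G = (183/25, 119/25)
3. A_x = -6  [A is the reflection of D across F]
4. A_y = -13  [A is the reflection of D across F]
   → A = (-6, -13)
5. B_x = 68979/12625  [C, F, B are collinear ∩ GB ⟂ CF]
6. B_y = 69023/12625  [C, F, B are collinear ∩ GB ⟂ CF]
   → B = (68979/12625, 69023/12625)

A = (-6, -13)
B = (68979/12625, 69023/12625)
G = (183/25, 119/25)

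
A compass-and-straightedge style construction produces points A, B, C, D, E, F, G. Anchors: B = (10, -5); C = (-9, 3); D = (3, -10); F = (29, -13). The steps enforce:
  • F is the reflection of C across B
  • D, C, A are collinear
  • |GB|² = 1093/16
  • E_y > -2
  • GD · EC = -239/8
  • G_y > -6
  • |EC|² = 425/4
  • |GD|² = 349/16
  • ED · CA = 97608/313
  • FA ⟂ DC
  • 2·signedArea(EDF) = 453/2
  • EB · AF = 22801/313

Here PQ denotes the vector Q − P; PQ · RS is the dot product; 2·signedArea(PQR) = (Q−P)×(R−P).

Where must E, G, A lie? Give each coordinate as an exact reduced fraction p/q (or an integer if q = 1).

A = (5151/313, -7693/313)
E = (1/2, -1)
G = (7/4, -11/2)

1. A_x = 5151/313  [D, C, A are collinear ∩ FA ⟂ DC]
2. A_y = -7693/313  [D, C, A are collinear ∩ FA ⟂ DC]
   → A = (5151/313, -7693/313)
3. E_x = 1/2  [EB · AF = 22801/313 ∩ 2·signedArea(EDF) = 453/2]
4. E_y = -1  [EB · AF = 22801/313 ∩ 2·signedArea(EDF) = 453/2]
   → E = (1/2, -1)
5. G_x = 7/4  [line 19/2·x + -4·y + -309/8 = 0 ∩ |GD|² = 349/16]
6. G_y = -11/2  [line 19/2·x + -4·y + -309/8 = 0 ∩ |GD|² = 349/16]
   → G = (7/4, -11/2)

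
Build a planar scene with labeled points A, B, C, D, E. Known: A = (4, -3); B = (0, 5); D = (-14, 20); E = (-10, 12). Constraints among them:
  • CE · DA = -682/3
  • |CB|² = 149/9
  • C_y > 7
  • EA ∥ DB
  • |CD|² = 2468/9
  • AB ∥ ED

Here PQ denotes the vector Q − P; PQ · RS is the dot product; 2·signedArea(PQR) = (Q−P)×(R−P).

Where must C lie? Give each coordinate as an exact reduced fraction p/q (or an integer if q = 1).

1. C_x = -10/3  [line -18·x + 23·y + -686/3 = 0 ∩ |CD|² = 2468/9]
2. C_y = 22/3  [line -18·x + 23·y + -686/3 = 0 ∩ |CD|² = 2468/9]
   → C = (-10/3, 22/3)

C = (-10/3, 22/3)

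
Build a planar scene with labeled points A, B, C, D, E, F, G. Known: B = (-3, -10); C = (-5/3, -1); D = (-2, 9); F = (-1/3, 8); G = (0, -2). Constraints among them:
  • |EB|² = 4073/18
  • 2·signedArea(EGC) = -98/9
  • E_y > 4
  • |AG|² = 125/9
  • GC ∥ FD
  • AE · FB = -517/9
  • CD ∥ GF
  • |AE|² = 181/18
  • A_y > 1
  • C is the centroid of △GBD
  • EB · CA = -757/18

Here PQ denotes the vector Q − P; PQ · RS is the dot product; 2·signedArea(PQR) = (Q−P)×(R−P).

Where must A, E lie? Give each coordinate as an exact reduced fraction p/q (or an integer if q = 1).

A = (-2/3, 5/3)
E = (-1/2, 29/6)

1. E_x = -1/2  [line -1·x + -5/3·y + 68/9 = 0 ∩ |EB|² = 4073/18]
2. E_y = 29/6  [line -1·x + -5/3·y + 68/9 = 0 ∩ |EB|² = 4073/18]
   → E = (-1/2, 29/6)
3. A_x = -2/3  [AE · FB = -517/9 ∩ EB · CA = -757/18]
4. A_y = 5/3  [AE · FB = -517/9 ∩ EB · CA = -757/18]
   → A = (-2/3, 5/3)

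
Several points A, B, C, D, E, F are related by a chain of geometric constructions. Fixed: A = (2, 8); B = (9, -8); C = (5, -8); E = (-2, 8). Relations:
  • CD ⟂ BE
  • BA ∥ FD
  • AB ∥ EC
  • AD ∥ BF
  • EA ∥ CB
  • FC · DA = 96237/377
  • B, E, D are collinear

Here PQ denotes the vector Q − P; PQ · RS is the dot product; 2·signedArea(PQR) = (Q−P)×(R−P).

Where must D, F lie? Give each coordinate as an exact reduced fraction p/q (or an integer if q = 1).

D = (2909/377, -2312/377)
F = (5548/377, -8344/377)

1. D_x = 2909/377  [B, E, D are collinear ∩ CD ⟂ BE]
2. D_y = -2312/377  [B, E, D are collinear ∩ CD ⟂ BE]
   → D = (2909/377, -2312/377)
3. F_x = 5548/377  [BA ∥ FD ∩ AD ∥ BF]
4. F_y = -8344/377  [BA ∥ FD ∩ AD ∥ BF]
   → F = (5548/377, -8344/377)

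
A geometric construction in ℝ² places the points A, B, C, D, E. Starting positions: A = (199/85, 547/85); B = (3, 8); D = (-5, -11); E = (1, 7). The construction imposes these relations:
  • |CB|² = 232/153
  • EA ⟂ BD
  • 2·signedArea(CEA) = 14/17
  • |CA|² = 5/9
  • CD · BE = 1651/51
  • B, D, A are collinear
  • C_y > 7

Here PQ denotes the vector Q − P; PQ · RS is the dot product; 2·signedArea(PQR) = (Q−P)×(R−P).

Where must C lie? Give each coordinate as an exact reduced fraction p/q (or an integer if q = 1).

C = (539/255, 1822/255)

1. C_x = 539/255  [CD · BE = 1651/51 ∩ 2·signedArea(CEA) = 14/17]
2. C_y = 1822/255  [CD · BE = 1651/51 ∩ 2·signedArea(CEA) = 14/17]
   → C = (539/255, 1822/255)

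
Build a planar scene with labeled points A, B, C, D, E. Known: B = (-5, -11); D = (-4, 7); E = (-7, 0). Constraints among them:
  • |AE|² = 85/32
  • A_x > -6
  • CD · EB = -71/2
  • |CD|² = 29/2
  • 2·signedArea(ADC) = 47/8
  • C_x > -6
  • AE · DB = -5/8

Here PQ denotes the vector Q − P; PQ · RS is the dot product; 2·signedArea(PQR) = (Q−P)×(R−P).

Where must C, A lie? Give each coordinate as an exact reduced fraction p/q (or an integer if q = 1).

1. A_x = -43/8  [line 1·x + 18·y + 61/8 = 0 ∩ |AE|² = 85/32]
2. A_y = -1/8  [line 1·x + 18·y + 61/8 = 0 ∩ |AE|² = 85/32]
   → A = (-43/8, -1/8)
3. C_x = -11/2  [CD · EB = -71/2 ∩ 2·signedArea(ADC) = 47/8]
4. C_y = 7/2  [CD · EB = -71/2 ∩ 2·signedArea(ADC) = 47/8]
   → C = (-11/2, 7/2)

A = (-43/8, -1/8)
C = (-11/2, 7/2)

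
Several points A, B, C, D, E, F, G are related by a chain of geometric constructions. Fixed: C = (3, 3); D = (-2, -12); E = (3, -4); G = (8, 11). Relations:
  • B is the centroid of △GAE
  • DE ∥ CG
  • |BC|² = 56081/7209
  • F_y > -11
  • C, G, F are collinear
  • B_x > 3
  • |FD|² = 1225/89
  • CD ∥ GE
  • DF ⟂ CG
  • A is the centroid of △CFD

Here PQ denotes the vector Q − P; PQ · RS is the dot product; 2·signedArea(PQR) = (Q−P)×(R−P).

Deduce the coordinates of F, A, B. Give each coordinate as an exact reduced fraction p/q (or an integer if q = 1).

A = (-123/89, -1694/267)
B = (856/267, 175/801)
F = (-458/89, -893/89)

1. F_x = -458/89  [C, G, F are collinear ∩ DF ⟂ CG]
2. F_y = -893/89  [C, G, F are collinear ∩ DF ⟂ CG]
   → F = (-458/89, -893/89)
3. A_x = -123/89  [A is the centroid of △CFD]
4. A_y = -1694/267  [A is the centroid of △CFD]
   → A = (-123/89, -1694/267)
5. B_x = 856/267  [B is the centroid of △GAE]
6. B_y = 175/801  [B is the centroid of △GAE]
   → B = (856/267, 175/801)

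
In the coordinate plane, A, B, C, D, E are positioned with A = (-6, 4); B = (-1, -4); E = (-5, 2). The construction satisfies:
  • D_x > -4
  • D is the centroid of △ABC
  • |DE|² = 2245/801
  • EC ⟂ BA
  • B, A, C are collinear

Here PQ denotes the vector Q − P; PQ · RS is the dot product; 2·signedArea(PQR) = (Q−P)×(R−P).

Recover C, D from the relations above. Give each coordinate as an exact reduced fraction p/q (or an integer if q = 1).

1. C_x = -429/89  [B, A, C are collinear ∩ EC ⟂ BA]
2. C_y = 188/89  [B, A, C are collinear ∩ EC ⟂ BA]
   → C = (-429/89, 188/89)
3. D_x = -1052/267  [D is the centroid of △ABC]
4. D_y = 188/267  [D is the centroid of △ABC]
   → D = (-1052/267, 188/267)

C = (-429/89, 188/89)
D = (-1052/267, 188/267)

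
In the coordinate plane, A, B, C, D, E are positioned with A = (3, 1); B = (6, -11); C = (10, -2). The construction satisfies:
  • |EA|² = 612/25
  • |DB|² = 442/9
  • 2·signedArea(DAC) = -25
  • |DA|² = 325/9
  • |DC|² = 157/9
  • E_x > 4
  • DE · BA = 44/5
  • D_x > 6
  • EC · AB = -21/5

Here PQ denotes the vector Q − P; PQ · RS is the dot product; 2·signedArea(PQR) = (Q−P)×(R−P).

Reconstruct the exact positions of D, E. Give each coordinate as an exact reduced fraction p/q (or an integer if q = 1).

1. D_x = 19/3  [line 3·x + 7·y + 9 = 0 ∩ |DA|² = 325/9]
2. D_y = -4  [line 3·x + 7·y + 9 = 0 ∩ |DA|² = 325/9]
   → D = (19/3, -4)
3. E_x = 21/5  [line -3·x + 12·y + 291/5 = 0 ∩ |EA|² = 612/25]
4. E_y = -19/5  [line -3·x + 12·y + 291/5 = 0 ∩ |EA|² = 612/25]
   → E = (21/5, -19/5)

D = (19/3, -4)
E = (21/5, -19/5)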